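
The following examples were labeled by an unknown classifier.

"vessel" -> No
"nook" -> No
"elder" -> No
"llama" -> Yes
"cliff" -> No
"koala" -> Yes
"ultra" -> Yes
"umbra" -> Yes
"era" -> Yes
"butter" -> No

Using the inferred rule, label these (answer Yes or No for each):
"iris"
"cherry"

No, No

The rule appears to be: contains 'a'.
"iris" — no 'a', hence No.
"cherry" — no 'a', hence No.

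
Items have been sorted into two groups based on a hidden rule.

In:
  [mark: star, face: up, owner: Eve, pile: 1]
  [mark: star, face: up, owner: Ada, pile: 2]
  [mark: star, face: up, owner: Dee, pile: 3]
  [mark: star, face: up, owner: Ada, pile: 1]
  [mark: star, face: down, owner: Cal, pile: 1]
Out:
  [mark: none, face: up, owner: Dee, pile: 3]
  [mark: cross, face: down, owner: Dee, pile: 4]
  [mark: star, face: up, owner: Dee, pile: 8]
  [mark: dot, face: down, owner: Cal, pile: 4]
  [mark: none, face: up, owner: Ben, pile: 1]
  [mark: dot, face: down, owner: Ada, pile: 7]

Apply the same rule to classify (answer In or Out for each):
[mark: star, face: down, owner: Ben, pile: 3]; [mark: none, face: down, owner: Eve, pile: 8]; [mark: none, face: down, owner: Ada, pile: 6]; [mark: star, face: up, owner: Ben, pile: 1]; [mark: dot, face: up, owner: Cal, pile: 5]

One predicate separates the groups cleanly: mark is star AND pile ≤ 3.
[mark: star, face: down, owner: Ben, pile: 3] → mark is star, pile = 3 → In.
[mark: none, face: down, owner: Eve, pile: 8] → mark is none, pile = 8 → Out.
[mark: none, face: down, owner: Ada, pile: 6] → mark is none, pile = 6 → Out.
[mark: star, face: up, owner: Ben, pile: 1] → mark is star, pile = 1 → In.
[mark: dot, face: up, owner: Cal, pile: 5] → mark is dot, pile = 5 → Out.

In, Out, Out, In, Out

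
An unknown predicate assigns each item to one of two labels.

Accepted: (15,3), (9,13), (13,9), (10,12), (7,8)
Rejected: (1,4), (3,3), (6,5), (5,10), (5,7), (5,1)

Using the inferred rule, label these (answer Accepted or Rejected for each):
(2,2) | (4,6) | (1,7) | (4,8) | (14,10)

Rejected, Rejected, Rejected, Rejected, Accepted

The classifier is using: first ≥ 7.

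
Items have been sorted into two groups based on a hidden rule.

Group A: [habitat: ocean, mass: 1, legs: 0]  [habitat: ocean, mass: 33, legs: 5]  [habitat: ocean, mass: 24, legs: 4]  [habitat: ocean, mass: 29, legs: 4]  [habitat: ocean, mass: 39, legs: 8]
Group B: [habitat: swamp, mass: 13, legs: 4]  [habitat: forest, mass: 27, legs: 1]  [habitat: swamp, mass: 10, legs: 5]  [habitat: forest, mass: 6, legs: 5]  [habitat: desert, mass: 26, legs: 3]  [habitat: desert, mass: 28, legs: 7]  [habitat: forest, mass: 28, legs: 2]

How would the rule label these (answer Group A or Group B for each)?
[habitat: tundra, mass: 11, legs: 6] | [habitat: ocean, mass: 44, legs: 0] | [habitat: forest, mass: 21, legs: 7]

Group B, Group A, Group B

The classifier is using: habitat is ocean.
Group B: [habitat: tundra, mass: 11, legs: 6], since habitat is tundra.
Group A: [habitat: ocean, mass: 44, legs: 0], since habitat is ocean.
Group B: [habitat: forest, mass: 21, legs: 7], since habitat is forest.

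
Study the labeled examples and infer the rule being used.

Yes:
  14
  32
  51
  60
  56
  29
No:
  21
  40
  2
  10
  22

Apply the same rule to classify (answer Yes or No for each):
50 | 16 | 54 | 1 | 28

Yes, Yes, Yes, No, Yes

A rule that fits every label: digit sum ≥ 5 — true of each 'Yes' example, false of each 'No' one.
50: digit sum 5+0 = 5, fits → Yes. 16: digit sum 1+6 = 7, fits → Yes. 54: digit sum 5+4 = 9, fits → Yes. 1: digit sum 1, does not fit → No. 28: digit sum 2+8 = 10, fits → Yes.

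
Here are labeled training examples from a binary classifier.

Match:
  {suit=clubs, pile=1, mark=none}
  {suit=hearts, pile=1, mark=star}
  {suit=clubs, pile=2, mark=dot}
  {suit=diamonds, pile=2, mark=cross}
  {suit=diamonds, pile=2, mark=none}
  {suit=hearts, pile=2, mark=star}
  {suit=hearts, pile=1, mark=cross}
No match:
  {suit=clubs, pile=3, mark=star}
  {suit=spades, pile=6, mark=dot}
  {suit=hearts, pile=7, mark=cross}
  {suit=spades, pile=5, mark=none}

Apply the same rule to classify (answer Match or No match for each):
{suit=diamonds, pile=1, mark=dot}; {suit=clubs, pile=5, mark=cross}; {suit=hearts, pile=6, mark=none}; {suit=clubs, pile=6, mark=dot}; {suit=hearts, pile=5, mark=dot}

Match, No match, No match, No match, No match

Every 'Match' example satisfies: pile ≤ 2. None of the 'No match' examples do.
{suit=diamonds, pile=1, mark=dot}: pile = 1 — meets the rule, so Match.
{suit=clubs, pile=5, mark=cross}: pile = 5 — does not pass, so No match.
{suit=hearts, pile=6, mark=none}: pile = 6 — does not pass, so No match.
{suit=clubs, pile=6, mark=dot}: pile = 6 — does not pass, so No match.
{suit=hearts, pile=5, mark=dot}: pile = 5 — does not pass, so No match.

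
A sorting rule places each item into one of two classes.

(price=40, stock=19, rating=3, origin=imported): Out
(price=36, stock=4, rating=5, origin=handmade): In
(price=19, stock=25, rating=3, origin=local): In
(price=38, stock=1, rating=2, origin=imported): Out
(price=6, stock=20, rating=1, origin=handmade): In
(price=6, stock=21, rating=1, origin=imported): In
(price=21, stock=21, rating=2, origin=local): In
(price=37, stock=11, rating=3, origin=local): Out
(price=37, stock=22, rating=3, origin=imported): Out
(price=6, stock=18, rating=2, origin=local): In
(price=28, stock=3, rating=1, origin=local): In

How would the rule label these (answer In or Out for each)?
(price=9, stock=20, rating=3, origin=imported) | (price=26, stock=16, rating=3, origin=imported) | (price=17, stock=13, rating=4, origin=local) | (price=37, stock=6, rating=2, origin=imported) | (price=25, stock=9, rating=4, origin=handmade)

The simplest hypothesis consistent with all the labels is: price ≤ 36.
(price=9, stock=20, rating=3, origin=imported): In (price = 9).
(price=26, stock=16, rating=3, origin=imported): In (price = 26).
(price=17, stock=13, rating=4, origin=local): In (price = 17).
(price=37, stock=6, rating=2, origin=imported): Out (price = 37).
(price=25, stock=9, rating=4, origin=handmade): In (price = 25).

In, In, In, Out, In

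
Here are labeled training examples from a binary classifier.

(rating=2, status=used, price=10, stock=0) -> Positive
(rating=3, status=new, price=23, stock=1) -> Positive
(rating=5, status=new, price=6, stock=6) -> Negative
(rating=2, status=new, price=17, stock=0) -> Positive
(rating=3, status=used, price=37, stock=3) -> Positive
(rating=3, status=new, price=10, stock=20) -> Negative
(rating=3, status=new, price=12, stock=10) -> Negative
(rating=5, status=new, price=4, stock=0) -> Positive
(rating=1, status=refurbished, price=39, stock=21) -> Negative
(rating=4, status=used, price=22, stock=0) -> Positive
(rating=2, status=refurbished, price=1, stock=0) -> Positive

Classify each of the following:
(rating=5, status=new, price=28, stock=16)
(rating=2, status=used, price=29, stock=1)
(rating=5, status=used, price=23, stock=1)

All 'Positive' examples share one property — stock ≤ 3 — and every 'Negative' example lacks it.
(rating=5, status=new, price=28, stock=16): stock = 16 — fails this test, so Negative.
(rating=2, status=used, price=29, stock=1): stock = 1 — checks out, so Positive.
(rating=5, status=used, price=23, stock=1): stock = 1 — checks out, so Positive.

Negative, Positive, Positive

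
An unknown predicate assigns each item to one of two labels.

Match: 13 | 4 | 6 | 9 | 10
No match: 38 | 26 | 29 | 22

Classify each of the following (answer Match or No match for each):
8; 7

Match, Match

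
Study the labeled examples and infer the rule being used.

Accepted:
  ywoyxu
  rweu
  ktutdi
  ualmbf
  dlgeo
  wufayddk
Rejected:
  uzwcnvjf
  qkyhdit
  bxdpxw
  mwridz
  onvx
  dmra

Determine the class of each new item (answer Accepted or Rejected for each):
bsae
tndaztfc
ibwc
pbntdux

One predicate separates the groups cleanly: has ≥ 2 vowels.
bsae: Accepted (2 vowels). tndaztfc: Rejected (1 vowel). ibwc: Rejected (1 vowel). pbntdux: Rejected (1 vowel).

Accepted, Rejected, Rejected, Rejected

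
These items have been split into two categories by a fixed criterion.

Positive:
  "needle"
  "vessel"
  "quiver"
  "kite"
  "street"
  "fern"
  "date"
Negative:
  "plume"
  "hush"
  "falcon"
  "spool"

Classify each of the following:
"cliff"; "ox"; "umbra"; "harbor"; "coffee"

Negative, Negative, Negative, Negative, Positive

The rule appears to be: even length AND contains 'e'.
Negative: "cliff", since length 5, no 'e'.
Negative: "ox", since length 2, no 'e'.
Negative: "umbra", since length 5, no 'e'.
Negative: "harbor", since length 6, no 'e'.
Positive: "coffee", since length 6, has 'e'.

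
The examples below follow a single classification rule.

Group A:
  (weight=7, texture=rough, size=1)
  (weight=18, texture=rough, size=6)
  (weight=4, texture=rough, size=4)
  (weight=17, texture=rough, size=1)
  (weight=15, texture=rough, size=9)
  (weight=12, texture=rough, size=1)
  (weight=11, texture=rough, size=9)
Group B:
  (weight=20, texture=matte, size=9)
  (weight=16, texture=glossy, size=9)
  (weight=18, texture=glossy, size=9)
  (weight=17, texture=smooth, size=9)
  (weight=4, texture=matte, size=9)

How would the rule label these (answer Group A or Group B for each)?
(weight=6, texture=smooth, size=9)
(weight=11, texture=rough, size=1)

Checking candidate rules against both groups, what survives is: texture is rough.
(weight=6, texture=smooth, size=9): texture is smooth, does not satisfy this → Group B.
(weight=11, texture=rough, size=1): texture is rough, matches → Group A.

Group B, Group A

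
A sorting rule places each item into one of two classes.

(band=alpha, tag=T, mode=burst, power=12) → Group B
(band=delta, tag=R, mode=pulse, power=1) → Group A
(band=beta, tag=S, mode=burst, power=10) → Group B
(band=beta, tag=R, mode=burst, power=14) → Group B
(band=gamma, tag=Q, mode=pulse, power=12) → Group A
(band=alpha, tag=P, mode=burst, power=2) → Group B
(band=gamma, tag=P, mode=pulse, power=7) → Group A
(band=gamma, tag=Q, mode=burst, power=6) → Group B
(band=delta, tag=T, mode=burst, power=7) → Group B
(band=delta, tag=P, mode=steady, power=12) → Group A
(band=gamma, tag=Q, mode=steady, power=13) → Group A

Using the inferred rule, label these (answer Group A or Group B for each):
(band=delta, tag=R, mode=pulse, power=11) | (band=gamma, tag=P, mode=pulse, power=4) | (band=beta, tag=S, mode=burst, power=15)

A rule that fits every label: mode is not burst — true of each 'Group A' example, false of each 'Group B' one.
(band=delta, tag=R, mode=pulse, power=11) → mode is pulse → Group A. (band=gamma, tag=P, mode=pulse, power=4) → mode is pulse → Group A. (band=beta, tag=S, mode=burst, power=15) → mode is burst → Group B.

Group A, Group A, Group B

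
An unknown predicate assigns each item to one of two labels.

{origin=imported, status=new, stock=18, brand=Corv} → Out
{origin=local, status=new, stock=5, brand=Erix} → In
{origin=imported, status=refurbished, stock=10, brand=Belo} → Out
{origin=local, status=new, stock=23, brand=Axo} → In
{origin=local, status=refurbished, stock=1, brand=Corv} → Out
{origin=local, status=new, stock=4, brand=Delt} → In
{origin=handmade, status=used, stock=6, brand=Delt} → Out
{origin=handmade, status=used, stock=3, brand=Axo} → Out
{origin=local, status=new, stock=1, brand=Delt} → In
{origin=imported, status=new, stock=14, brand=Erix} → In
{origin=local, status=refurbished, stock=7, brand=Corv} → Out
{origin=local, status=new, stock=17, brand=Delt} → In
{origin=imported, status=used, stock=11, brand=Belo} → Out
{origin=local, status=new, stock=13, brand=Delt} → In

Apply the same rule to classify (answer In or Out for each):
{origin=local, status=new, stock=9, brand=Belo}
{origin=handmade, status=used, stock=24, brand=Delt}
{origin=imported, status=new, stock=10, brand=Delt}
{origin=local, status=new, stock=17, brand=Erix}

In, Out, In, In

The common property of the 'In' items is: status is new AND stock ≠ 18. No 'Out' item has it.
{origin=local, status=new, stock=9, brand=Belo} → status is new, stock = 9 → In.
{origin=handmade, status=used, stock=24, brand=Delt} → status is used, stock = 24 → Out.
{origin=imported, status=new, stock=10, brand=Delt} → status is new, stock = 10 → In.
{origin=local, status=new, stock=17, brand=Erix} → status is new, stock = 17 → In.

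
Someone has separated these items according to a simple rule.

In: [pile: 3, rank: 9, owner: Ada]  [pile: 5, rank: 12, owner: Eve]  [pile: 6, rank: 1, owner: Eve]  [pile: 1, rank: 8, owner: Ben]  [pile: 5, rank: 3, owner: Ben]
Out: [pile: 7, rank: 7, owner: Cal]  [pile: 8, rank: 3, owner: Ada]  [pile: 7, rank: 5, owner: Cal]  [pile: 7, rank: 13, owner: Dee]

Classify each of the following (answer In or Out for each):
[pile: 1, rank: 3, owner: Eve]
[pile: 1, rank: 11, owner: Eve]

In, In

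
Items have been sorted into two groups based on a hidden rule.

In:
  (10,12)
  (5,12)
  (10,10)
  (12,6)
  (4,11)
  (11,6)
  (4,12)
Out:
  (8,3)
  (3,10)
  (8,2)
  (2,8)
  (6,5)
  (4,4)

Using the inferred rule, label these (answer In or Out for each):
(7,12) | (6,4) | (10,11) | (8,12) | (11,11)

In, Out, In, In, In

Every 'In' example satisfies: sum ≥ 15. None of the 'Out' examples do.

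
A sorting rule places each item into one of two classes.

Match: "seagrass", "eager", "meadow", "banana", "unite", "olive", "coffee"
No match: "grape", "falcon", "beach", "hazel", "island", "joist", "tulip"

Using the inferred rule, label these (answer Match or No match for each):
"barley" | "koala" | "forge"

The simplest hypothesis consistent with all the labels is: has ≥ 3 vowels.
"barley" — 2 vowels, hence No match. "koala" — 3 vowels, hence Match. "forge" — 2 vowels, hence No match.

No match, Match, No match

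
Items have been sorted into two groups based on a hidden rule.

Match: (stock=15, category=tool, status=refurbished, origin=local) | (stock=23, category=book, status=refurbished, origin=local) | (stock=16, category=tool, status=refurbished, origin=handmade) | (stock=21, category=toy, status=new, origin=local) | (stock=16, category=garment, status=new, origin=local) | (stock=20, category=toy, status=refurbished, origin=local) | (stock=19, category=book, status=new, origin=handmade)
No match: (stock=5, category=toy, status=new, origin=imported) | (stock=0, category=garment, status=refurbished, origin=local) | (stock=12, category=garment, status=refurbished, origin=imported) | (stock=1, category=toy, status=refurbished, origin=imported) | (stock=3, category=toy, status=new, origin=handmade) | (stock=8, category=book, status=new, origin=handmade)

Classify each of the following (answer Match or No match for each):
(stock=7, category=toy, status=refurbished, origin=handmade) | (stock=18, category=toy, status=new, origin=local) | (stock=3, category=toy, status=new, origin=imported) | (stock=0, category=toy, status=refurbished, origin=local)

Every 'Match' example satisfies: stock ≥ 15. None of the 'No match' examples do.
(stock=7, category=toy, status=refurbished, origin=handmade) — stock = 7, hence No match. (stock=18, category=toy, status=new, origin=local) — stock = 18, hence Match. (stock=3, category=toy, status=new, origin=imported) — stock = 3, hence No match. (stock=0, category=toy, status=refurbished, origin=local) — stock = 0, hence No match.

No match, Match, No match, No match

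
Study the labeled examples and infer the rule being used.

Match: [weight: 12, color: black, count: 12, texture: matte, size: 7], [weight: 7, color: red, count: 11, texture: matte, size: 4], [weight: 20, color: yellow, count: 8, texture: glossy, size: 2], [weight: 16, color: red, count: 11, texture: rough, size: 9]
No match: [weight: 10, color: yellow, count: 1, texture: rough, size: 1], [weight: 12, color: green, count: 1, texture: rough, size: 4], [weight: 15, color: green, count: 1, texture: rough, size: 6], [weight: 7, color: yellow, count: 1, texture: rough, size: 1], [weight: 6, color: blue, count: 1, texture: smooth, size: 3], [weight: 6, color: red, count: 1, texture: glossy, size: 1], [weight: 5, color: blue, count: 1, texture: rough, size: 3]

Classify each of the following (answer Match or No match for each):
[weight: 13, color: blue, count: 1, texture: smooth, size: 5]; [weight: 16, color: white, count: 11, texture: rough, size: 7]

No match, Match

A rule that fits every label: count ≥ 8 — true of each 'Match' example, false of each 'No match' one.
No match: [weight: 13, color: blue, count: 1, texture: smooth, size: 5], since count = 1. Match: [weight: 16, color: white, count: 11, texture: rough, size: 7], since count = 11.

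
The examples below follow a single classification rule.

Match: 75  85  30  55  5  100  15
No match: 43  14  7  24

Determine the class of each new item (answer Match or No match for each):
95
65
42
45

Match, Match, No match, Match

The pattern is that an item is 'Match' exactly when: multiple of 5.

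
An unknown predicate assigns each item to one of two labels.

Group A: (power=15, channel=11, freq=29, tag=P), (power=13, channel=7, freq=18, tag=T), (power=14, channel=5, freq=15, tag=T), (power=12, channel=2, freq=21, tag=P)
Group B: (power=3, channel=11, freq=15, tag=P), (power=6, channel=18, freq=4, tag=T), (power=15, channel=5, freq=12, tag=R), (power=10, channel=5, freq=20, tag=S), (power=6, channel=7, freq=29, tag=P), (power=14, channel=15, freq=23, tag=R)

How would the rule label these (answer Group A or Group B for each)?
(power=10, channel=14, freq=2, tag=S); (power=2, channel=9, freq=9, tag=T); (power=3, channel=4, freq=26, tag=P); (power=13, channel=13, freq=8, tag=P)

Group B, Group B, Group B, Group A

A rule that fits every label: tag is not R AND power ≥ 12 — true of each 'Group A' example, false of each 'Group B' one.
(power=10, channel=14, freq=2, tag=S): tag is S, power = 10, does not pass → Group B.
(power=2, channel=9, freq=9, tag=T): tag is T, power = 2, does not pass → Group B.
(power=3, channel=4, freq=26, tag=P): tag is P, power = 3, does not pass → Group B.
(power=13, channel=13, freq=8, tag=P): tag is P, power = 13, meets the rule → Group A.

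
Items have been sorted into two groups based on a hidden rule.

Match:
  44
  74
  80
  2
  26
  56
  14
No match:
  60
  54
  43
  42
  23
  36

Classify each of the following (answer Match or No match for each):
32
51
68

The simplest hypothesis consistent with all the labels is: ≡ 2 (mod 6).
32 — 32 mod 6 = 2, hence Match.
51 — 51 mod 6 = 3, hence No match.
68 — 68 mod 6 = 2, hence Match.

Match, No match, Match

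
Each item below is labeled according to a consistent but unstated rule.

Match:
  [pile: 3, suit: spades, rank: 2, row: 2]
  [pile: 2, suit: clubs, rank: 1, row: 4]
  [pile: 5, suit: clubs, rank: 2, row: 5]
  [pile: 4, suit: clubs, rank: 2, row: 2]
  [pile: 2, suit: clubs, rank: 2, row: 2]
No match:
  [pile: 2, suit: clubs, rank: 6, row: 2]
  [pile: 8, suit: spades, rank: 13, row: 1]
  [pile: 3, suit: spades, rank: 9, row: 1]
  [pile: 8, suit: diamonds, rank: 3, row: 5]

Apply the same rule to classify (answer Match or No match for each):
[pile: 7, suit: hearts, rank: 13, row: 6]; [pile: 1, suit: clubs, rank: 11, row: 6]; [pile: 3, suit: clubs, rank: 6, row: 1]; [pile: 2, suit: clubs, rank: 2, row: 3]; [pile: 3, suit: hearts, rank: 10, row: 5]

No match, No match, No match, Match, No match

The distinguishing property — rank ≤ 2 — holds for all the 'Match' cases and none of the 'No match' cases.
[pile: 7, suit: hearts, rank: 13, row: 6]: No match (rank = 13).
[pile: 1, suit: clubs, rank: 11, row: 6]: No match (rank = 11).
[pile: 3, suit: clubs, rank: 6, row: 1]: No match (rank = 6).
[pile: 2, suit: clubs, rank: 2, row: 3]: Match (rank = 2).
[pile: 3, suit: hearts, rank: 10, row: 5]: No match (rank = 10).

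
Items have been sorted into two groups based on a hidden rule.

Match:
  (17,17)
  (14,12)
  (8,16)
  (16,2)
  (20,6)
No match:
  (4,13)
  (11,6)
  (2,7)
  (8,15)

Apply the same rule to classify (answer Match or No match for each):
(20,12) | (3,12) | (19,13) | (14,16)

The simplest hypothesis consistent with all the labels is: sum is even.
Match: (20,12), since 20+12 = 32.
No match: (3,12), since 3+12 = 15.
Match: (19,13), since 19+13 = 32.
Match: (14,16), since 14+16 = 30.

Match, No match, Match, Match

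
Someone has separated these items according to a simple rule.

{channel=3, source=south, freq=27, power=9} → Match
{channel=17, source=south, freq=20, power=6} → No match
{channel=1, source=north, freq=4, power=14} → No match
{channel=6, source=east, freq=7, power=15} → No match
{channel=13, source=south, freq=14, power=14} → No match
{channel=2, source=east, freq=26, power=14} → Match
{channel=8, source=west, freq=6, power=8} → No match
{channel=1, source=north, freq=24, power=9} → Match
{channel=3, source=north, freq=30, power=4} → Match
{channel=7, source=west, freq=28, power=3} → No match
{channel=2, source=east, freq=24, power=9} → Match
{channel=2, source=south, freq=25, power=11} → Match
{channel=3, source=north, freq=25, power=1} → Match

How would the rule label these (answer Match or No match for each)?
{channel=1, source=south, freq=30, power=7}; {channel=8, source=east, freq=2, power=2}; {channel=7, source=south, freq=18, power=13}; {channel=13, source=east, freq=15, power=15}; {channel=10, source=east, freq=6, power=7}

Match, No match, No match, No match, No match

The pattern is that an item is 'Match' exactly when: channel ≤ 3 AND freq ≥ 6.
{channel=1, source=south, freq=30, power=7} → channel = 1, freq = 30 → Match. {channel=8, source=east, freq=2, power=2} → channel = 8, freq = 2 → No match. {channel=7, source=south, freq=18, power=13} → channel = 7, freq = 18 → No match. {channel=13, source=east, freq=15, power=15} → channel = 13, freq = 15 → No match. {channel=10, source=east, freq=6, power=7} → channel = 10, freq = 6 → No match.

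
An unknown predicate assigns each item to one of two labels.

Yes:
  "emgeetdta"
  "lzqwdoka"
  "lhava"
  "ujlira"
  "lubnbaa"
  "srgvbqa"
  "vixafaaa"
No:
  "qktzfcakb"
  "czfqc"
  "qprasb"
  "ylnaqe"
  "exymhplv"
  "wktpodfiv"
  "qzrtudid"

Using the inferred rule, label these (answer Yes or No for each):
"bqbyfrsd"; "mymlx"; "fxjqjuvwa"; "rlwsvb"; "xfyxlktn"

Looking at the examples, the only property every 'Yes' case has and every 'No' case lacks is: ends with 'a'.
"bqbyfrsd" — ends with 'd', hence No.
"mymlx" — ends with 'x', hence No.
"fxjqjuvwa" — ends with 'a', hence Yes.
"rlwsvb" — ends with 'b', hence No.
"xfyxlktn" — ends with 'n', hence No.

No, No, Yes, No, No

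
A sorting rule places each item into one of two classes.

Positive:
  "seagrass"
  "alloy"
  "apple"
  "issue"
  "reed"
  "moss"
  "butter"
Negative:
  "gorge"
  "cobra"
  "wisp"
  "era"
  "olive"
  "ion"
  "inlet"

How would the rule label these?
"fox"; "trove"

Rule: has a double letter. This holds for each 'Positive' example and fails for each 'Negative' one.

Negative, Negative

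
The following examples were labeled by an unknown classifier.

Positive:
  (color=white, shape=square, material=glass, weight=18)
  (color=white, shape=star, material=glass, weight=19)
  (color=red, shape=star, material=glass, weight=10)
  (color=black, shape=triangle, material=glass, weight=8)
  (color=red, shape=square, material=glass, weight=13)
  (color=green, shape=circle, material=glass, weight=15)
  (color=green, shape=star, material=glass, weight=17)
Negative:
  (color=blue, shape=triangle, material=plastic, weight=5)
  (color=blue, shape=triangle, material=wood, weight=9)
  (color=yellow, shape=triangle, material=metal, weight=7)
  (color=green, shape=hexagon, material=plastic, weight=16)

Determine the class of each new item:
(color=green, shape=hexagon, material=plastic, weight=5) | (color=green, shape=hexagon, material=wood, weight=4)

Negative, Negative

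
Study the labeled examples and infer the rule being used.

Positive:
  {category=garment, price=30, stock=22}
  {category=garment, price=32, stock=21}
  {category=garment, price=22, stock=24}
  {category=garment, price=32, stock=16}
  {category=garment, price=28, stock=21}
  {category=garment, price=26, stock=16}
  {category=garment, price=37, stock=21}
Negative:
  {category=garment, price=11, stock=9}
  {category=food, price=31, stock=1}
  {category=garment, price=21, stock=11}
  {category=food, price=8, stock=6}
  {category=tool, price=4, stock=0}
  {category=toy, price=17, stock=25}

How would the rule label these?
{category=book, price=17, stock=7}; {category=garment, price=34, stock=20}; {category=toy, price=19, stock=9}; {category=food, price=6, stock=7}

The common property of the 'Positive' items is: category is garment AND price ≥ 22. No 'Negative' item has it.
{category=book, price=17, stock=7}: Negative (category is book, price = 17).
{category=garment, price=34, stock=20}: Positive (category is garment, price = 34).
{category=toy, price=19, stock=9}: Negative (category is toy, price = 19).
{category=food, price=6, stock=7}: Negative (category is food, price = 6).

Negative, Positive, Negative, Negative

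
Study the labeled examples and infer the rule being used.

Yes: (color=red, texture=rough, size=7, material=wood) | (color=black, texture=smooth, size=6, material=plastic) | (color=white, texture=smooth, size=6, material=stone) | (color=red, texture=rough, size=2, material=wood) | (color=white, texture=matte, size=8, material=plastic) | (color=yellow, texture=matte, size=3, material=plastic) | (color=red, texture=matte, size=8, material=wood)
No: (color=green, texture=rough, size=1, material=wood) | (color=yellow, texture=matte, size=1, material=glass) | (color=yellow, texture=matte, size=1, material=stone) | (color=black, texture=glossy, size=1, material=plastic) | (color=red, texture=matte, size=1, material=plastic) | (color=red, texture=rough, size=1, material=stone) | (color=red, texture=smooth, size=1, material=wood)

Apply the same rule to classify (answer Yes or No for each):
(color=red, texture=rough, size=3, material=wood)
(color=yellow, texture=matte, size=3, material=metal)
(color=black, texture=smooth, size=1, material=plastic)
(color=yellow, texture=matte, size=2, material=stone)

Rule: size ≥ 2. This holds for each 'Yes' example and fails for each 'No' one.

Yes, Yes, No, Yes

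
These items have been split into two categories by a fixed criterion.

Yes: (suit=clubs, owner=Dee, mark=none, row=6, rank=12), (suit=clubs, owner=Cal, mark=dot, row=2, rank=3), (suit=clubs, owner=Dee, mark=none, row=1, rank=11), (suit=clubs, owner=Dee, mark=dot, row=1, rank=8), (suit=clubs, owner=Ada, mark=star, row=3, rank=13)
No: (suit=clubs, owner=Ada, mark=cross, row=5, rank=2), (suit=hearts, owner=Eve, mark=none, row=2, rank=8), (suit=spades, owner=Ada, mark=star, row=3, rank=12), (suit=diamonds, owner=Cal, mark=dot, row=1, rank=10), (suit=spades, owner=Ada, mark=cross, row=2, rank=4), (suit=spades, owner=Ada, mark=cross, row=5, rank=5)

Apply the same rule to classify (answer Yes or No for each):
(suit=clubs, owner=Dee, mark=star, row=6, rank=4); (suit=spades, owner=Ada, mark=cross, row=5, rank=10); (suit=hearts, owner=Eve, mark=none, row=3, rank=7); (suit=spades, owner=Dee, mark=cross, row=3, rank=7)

Yes, No, No, No

The common property of the 'Yes' items is: suit is clubs AND rank ≥ 3. No 'No' item has it.
(suit=clubs, owner=Dee, mark=star, row=6, rank=4): Yes (suit is clubs, rank = 4). (suit=spades, owner=Ada, mark=cross, row=5, rank=10): No (suit is spades, rank = 10). (suit=hearts, owner=Eve, mark=none, row=3, rank=7): No (suit is hearts, rank = 7). (suit=spades, owner=Dee, mark=cross, row=3, rank=7): No (suit is spades, rank = 7).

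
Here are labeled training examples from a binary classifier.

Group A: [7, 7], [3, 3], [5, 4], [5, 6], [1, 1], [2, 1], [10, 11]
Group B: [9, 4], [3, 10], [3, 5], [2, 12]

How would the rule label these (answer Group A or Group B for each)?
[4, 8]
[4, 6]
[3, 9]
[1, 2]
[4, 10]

Group B, Group B, Group B, Group A, Group B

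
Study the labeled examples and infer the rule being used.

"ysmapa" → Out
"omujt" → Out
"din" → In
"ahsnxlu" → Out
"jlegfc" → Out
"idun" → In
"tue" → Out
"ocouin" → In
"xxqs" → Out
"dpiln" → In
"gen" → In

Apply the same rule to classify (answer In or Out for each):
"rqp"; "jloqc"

Out, Out

The distinguishing property — ends with 'n' — holds for all the 'In' cases and none of the 'Out' cases.
"rqp": ends with 'p', fails this test → Out.
"jloqc": ends with 'c', fails this test → Out.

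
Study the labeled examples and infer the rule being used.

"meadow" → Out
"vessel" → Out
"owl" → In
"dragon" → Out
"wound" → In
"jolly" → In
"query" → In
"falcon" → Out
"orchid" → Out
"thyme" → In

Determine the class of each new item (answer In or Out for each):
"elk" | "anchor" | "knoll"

'In' ⟺ odd length.

In, Out, In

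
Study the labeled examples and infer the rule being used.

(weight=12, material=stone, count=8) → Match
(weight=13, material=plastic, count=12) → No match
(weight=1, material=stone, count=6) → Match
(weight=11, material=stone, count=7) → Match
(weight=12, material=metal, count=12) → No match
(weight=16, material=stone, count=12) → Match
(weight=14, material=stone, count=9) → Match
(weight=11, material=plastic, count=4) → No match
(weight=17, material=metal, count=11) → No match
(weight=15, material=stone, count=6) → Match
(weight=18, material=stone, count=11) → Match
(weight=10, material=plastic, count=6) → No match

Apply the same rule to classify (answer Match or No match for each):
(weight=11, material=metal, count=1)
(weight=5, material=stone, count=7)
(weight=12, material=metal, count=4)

The pattern is that an item is 'Match' exactly when: material is stone.
(weight=11, material=metal, count=1): material is metal, fails the rule → No match. (weight=5, material=stone, count=7): material is stone, satisfies this → Match. (weight=12, material=metal, count=4): material is metal, fails the rule → No match.

No match, Match, No match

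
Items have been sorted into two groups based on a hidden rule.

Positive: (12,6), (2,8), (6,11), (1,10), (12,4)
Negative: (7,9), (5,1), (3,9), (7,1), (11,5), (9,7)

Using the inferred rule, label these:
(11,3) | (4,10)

Checking candidate rules against both groups, what survives is: product is even.
(11,3): 11·3 = 33, lacks this property → Negative. (4,10): 4·10 = 40, has this property → Positive.

Negative, Positive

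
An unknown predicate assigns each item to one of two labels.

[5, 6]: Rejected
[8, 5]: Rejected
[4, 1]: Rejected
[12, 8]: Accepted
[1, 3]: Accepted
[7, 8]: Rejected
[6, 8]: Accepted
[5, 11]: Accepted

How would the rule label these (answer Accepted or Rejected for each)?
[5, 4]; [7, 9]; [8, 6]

Rejected, Accepted, Accepted

One predicate separates the groups cleanly: sum is even.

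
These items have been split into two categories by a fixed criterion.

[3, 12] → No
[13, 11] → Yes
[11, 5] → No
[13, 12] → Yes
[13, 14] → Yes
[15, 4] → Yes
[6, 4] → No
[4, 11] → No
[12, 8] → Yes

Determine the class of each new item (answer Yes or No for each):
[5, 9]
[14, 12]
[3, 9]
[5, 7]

No, Yes, No, No

A rule that fits every label: sum ≥ 19 — true of each 'Yes' example, false of each 'No' one.
[5, 9]: No (5+9 = 14).
[14, 12]: Yes (14+12 = 26).
[3, 9]: No (3+9 = 12).
[5, 7]: No (5+7 = 12).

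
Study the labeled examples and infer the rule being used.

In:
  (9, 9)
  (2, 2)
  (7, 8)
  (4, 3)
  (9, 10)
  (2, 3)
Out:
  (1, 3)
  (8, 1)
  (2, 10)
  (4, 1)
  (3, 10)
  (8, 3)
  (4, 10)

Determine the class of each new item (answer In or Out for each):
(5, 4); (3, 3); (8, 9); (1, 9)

The classifier is using: |first − second| ≤ 1.

In, In, In, Out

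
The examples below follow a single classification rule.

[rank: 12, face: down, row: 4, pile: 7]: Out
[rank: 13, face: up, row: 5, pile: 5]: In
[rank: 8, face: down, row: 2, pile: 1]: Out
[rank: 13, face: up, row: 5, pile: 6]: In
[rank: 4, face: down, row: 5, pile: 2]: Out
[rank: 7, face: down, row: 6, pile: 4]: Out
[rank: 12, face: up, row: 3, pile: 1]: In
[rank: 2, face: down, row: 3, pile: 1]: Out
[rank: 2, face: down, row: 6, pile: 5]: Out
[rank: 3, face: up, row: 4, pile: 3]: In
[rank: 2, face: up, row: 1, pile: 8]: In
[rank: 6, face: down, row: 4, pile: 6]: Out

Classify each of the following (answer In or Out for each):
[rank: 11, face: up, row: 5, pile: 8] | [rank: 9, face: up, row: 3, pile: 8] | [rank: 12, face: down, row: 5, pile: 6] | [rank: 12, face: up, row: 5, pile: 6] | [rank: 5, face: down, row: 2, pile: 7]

In, In, Out, In, Out

One predicate separates the groups cleanly: face is up.
[rank: 11, face: up, row: 5, pile: 8]: face is up — qualifies, so In. [rank: 9, face: up, row: 3, pile: 8]: face is up — qualifies, so In. [rank: 12, face: down, row: 5, pile: 6]: face is down — does not satisfy this, so Out. [rank: 12, face: up, row: 5, pile: 6]: face is up — qualifies, so In. [rank: 5, face: down, row: 2, pile: 7]: face is down — does not satisfy this, so Out.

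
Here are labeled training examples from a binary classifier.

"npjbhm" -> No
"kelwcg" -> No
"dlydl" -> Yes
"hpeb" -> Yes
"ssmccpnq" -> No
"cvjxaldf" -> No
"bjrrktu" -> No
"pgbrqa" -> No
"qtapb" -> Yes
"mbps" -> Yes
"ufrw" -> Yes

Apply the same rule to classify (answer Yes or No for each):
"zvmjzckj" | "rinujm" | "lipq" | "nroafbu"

All 'Yes' examples share one property — length ≤ 5 — and every 'No' example lacks it.
No: "zvmjzckj", since length 8. No: "rinujm", since length 6. Yes: "lipq", since length 4. No: "nroafbu", since length 7.

No, No, Yes, No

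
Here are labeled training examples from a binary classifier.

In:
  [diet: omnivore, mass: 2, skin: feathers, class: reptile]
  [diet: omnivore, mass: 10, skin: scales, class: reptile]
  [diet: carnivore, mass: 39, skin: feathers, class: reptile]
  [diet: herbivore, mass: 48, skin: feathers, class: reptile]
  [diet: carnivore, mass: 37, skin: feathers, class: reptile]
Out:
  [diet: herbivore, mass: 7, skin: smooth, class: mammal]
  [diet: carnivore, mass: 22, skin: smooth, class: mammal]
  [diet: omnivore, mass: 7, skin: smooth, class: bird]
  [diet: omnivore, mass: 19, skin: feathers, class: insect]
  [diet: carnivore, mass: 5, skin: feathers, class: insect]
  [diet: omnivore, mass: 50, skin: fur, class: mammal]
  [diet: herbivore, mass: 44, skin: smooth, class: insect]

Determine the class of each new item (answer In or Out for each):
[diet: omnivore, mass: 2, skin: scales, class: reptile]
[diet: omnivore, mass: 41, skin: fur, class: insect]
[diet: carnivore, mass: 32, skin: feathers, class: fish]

In, Out, Out

A rule that fits every label: class is reptile — true of each 'In' example, false of each 'Out' one.
[diet: omnivore, mass: 2, skin: scales, class: reptile] → class is reptile → In. [diet: omnivore, mass: 41, skin: fur, class: insect] → class is insect → Out. [diet: carnivore, mass: 32, skin: feathers, class: fish] → class is fish → Out.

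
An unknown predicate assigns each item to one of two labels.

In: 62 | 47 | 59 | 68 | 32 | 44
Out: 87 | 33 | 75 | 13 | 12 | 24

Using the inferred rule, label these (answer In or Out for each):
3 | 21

The rule appears to be: ≡ 2 (mod 3).
3: 3 mod 3 = 0, lacks this property → Out.
21: 21 mod 3 = 0, lacks this property → Out.

Out, Out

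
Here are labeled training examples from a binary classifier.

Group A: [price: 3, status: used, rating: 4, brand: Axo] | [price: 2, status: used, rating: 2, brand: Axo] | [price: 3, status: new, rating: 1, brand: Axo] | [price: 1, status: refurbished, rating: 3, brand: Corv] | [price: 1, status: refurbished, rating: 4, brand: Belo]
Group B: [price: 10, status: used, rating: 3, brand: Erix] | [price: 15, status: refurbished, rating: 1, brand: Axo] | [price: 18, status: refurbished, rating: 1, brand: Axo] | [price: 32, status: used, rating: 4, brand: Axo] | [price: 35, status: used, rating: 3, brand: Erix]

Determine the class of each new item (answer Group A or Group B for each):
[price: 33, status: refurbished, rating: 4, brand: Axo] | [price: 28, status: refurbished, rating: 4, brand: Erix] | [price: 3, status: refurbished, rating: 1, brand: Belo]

Group B, Group B, Group A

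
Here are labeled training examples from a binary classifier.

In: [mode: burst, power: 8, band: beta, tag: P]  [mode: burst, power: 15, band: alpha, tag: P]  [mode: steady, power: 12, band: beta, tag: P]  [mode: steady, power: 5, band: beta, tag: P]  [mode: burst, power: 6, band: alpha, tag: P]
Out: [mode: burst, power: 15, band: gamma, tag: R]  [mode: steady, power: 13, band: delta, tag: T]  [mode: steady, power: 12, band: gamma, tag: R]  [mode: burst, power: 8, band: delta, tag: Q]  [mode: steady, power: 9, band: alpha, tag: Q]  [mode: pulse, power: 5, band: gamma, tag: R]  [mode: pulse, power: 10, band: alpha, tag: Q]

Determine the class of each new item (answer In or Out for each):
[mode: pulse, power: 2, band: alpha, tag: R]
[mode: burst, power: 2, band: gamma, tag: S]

Out, Out

A rule that fits every label: tag is P — true of each 'In' example, false of each 'Out' one.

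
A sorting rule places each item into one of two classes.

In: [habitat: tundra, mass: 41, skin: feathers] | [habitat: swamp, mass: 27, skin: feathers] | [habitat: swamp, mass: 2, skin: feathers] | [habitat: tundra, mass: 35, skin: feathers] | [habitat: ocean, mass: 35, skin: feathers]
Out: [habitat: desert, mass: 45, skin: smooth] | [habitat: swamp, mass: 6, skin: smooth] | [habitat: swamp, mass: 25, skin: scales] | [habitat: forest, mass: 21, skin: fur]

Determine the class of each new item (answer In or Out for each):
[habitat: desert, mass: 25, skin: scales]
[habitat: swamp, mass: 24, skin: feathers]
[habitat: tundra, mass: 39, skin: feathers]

Comparing the two groups points to one rule — skin is feathers.
[habitat: desert, mass: 25, skin: scales]: skin is scales — fails this test, so Out. [habitat: swamp, mass: 24, skin: feathers]: skin is feathers — checks out, so In. [habitat: tundra, mass: 39, skin: feathers]: skin is feathers — checks out, so In.

Out, In, In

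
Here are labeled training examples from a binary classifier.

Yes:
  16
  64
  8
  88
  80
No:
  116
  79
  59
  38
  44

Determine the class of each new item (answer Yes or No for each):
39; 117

No, No

Checking candidate rules against both groups, what survives is: multiple of 8.
39 — 39 = 8·4 + 7, hence No. 117 — 117 = 8·14 + 5, hence No.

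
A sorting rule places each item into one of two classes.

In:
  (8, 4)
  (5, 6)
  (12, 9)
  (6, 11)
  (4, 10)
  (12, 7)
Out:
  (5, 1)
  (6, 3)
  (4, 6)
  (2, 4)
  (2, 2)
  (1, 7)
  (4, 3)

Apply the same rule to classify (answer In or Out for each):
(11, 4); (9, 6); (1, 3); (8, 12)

In, In, Out, In

The rule appears to be: sum ≥ 11.
In: (11, 4), since 11+4 = 15. In: (9, 6), since 9+6 = 15. Out: (1, 3), since 1+3 = 4. In: (8, 12), since 8+12 = 20.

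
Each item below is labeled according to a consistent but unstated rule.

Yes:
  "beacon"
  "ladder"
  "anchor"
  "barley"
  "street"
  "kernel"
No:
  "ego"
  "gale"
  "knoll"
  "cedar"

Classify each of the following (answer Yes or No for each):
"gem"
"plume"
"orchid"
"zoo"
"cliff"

No, No, Yes, No, No

The common property of the 'Yes' items is: length 6. No 'No' item has it.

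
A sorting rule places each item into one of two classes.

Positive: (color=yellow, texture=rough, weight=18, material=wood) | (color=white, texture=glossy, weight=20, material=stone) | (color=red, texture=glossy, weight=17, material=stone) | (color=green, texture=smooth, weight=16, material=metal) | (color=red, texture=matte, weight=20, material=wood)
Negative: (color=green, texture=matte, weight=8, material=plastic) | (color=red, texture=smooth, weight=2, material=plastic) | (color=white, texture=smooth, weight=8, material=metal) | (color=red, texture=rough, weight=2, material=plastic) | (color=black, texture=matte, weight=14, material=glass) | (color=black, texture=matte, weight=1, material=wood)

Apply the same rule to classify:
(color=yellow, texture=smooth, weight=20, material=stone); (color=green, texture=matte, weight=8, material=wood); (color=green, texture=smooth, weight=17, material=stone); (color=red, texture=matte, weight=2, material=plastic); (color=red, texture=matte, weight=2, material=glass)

Positive, Negative, Positive, Negative, Negative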